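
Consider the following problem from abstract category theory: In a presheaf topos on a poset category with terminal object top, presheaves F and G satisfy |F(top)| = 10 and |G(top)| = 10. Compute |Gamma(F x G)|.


Global sections of a presheaf on a poset with terminal top satisfy
Gamma(H) ~ H(top). Presheaves admit pointwise products, so
(F x G)(top) = F(top) x G(top) (Cartesian product).
|Gamma(F x G)| = |F(top)| * |G(top)| = 10 * 10 = 100.

100


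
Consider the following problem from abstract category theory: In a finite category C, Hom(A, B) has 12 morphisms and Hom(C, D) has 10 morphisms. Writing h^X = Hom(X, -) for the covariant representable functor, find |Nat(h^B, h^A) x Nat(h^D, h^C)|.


By the Yoneda lemma, Nat(h^B, h^A) is isomorphic to Hom(A, B),
so |Nat(h^B, h^A)| = |Hom(A, B)| and |Nat(h^D, h^C)| = |Hom(C, D)|.
|Hom(A, B)| = 12, |Hom(C, D)| = 10.
|Nat(h^B, h^A) x Nat(h^D, h^C)| = 12 * 10 = 120

120


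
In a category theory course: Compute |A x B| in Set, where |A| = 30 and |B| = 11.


In Set, the product A x B is the Cartesian product.
By the universal property, |A x B| = |A| * |B|.
|A x B| = 30 * 11 = 330

330


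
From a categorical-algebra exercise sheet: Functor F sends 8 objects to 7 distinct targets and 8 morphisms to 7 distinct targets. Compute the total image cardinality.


The image of F consists of distinct objects and distinct morphisms.
|Im(F)| on objects = 7
|Im(F)| on morphisms = 7
Total image cardinality = 7 + 7 = 14

14


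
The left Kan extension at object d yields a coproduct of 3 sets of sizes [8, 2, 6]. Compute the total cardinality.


Pointwise, the left Kan extension (Lan_F H)(d) is the colimit, indexed
by the comma category (F downarrow d), of H composed with the
projection (F downarrow d) -> C. Here that colimit is given
as a coproduct (disjoint union) of sets, so its cardinality is the
sum of the sizes of the summands.
Coproduct of sets with sizes: 8 + 2 + 6
= 16

16


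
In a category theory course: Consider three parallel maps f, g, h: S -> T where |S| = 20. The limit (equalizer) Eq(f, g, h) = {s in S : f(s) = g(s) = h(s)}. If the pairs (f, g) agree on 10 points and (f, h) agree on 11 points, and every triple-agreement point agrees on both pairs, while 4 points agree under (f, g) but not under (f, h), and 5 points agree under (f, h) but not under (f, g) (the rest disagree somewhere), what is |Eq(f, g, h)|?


Eq(f, g, h) is the triple-agreement set: points in S where all three
maps take the same value. Using inclusion-exclusion on the pairwise data:
Pair (f, g) agrees on 10 points; pair (f, h) on 11 points.
Points agreeing under (f, g) but not (f, h) = 4; under (f, h) but not (f, g) = 5.
Triple-agreement = agreement-in-(f, g) minus points that agree under (f, g) but not (f, h):
|Eq(f, g, h)| = 10 - 4 = 6
(cross-check via (f, h): 11 - 5 = 6.)

6


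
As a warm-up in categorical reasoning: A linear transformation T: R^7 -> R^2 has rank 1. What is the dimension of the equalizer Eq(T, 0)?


The equalizer of f and the zero map is ker(f).
By the rank-nullity theorem: dim(ker(f)) = dim(domain) - rank(f).
dim(ker(f)) = 7 - 1 = 6

6


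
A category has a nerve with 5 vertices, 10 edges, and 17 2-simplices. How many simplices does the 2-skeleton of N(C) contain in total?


The 2-skeleton of the nerve N(C) consists of simplices in dimensions 0, 1, 2:
  |N(C)_0| = 5 (objects)
  |N(C)_1| = 10 (morphisms)
  |N(C)_2| = 17 (composable pairs)
Total = 5 + 10 + 17 = 32

32


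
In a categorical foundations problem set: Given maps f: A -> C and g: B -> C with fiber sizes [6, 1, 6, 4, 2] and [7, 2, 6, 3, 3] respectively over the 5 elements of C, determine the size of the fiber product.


The pullback A x_C B consists of pairs (a, b) with f(a) = g(b).
For each element c in C, the fiber product has |f^-1(c)| * |g^-1(c)| elements.
Summing over C: 6 * 7 + 1 * 2 + 6 * 6 + 4 * 3 + 2 * 3
= 42 + 2 + 36 + 12 + 6 = 98

98


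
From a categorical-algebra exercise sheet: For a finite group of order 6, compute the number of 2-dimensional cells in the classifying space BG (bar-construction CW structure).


In the bar-construction CW model of BG, the n-cells are indexed by
n-tuples [g_1|...|g_n] of non-identity elements of G (degenerate
simplices with some g_i = e do not contribute cells), so there are
(|G| - 1)^n n-cells.
For dim = 2 with |G| = 6:
cells = (6 - 1)^2 = 5^2 = 25

25


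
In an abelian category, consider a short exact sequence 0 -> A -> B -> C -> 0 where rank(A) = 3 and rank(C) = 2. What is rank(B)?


For a short exact sequence 0 -> A -> B -> C -> 0,
rank is additive: rank(B) = rank(A) + rank(C).
rank(B) = 3 + 2 = 5

5


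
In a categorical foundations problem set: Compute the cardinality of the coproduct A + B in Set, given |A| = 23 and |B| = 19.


In Set, the coproduct A + B is the disjoint union.
|A + B| = |A| + |B| = 23 + 19 = 42

42


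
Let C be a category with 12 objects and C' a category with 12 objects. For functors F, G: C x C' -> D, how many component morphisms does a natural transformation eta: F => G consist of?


A natural transformation eta: F => G assigns one component morphism per
object of the domain category.
The domain is the product category C x C', so
|Ob(C x C')| = |Ob(C)| * |Ob(C')| = 12 * 12 = 144.
Therefore eta has 144 component morphisms.

144


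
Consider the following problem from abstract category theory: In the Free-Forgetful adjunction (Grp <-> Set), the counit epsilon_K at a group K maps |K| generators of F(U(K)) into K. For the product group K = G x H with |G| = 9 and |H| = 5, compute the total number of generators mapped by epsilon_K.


The counit epsilon_K: F(U(K)) -> K of the Free-Forgetful adjunction
maps |K| generators of F(U(K)) into K. For K = G x H (the product group),
|G x H| = |G| * |H|.
Total generators mapped = 9 * 5 = 45.

45


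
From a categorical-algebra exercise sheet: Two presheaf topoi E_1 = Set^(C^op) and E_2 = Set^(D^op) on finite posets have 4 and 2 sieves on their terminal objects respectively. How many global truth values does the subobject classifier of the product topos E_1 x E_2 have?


In a product of presheaf topoi E_1 x E_2, the subobject classifier
is Omega = Omega_1 x Omega_2 (componentwise), so
|Omega(top)| = |Omega_1(top_1)| * |Omega_2(top_2)|.
= 4 * 2 = 8.

8


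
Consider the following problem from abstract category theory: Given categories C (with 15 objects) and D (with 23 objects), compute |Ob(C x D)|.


The product category C x D has objects that are pairs (c, d).
Number of pairs = |Ob(C)| * |Ob(D)| = 15 * 23 = 345

345


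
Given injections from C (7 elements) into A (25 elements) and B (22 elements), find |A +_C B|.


The pushout A +_C B identifies the images of C in A and B.
|A +_C B| = |A| + |B| - |C| (for injections).
= 25 + 22 - 7 = 40

40


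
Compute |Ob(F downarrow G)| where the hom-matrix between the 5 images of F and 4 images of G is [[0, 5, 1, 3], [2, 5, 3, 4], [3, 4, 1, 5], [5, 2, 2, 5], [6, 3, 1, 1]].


Objects of (F downarrow G) are triples (a, b, h: F(a)->G(b)).
The count equals the sum of all entries in the hom-matrix.
sum(row 0) = 9
sum(row 1) = 14
sum(row 2) = 13
sum(row 3) = 14
sum(row 4) = 11
Grand total = 61

61


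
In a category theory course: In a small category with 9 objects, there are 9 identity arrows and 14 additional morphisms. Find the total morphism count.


Each object has an identity morphism, giving 9 identities.
Adding the 14 non-identity morphisms:
Total = 9 + 14 = 23

23


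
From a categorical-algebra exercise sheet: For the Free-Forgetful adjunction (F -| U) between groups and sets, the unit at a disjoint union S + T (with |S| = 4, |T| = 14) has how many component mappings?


The unit eta_X: X -> U(F(X)) of the Free-Forgetful adjunction
maps each element of X to a generator of F(X). For X = S + T (disjoint
union in Set), |S + T| = |S| + |T|.
Total mappings = 4 + 14 = 18.

18


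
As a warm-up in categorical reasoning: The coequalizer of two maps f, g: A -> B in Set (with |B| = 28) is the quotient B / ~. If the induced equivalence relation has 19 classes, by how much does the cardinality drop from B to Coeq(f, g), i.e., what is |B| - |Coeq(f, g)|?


The coequalizer Coeq(f, g) = B / ~ has one element per equivalence class.
|B| = 28, |Coeq(f, g)| = 19.
|B| - |Coeq(f, g)| = 28 - 19 = 9.

9


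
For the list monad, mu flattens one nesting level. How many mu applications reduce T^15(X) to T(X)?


Each application of mu: T^2 -> T removes one layer of nesting.
Starting at depth 15 (i.e., T^15(X)), we need to reach T(X).
Number of mu applications = 15 - 1 = 14

14


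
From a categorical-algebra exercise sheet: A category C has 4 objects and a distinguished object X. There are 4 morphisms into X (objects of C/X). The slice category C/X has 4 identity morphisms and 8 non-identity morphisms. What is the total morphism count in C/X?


In the slice category C/X, objects are morphisms to X.
Identity morphisms: 4 (one per object of C/X).
Non-identity morphisms: 8.
Total = 4 + 8 = 12

12


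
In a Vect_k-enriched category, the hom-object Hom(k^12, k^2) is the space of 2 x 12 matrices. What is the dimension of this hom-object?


In Vect-enriched categories, Hom(k^n, k^m) is the space of m x n matrices.
dim(Hom(k^12, k^2)) = 2 * 12 = 24

24


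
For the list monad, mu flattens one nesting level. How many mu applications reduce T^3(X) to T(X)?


Each application of mu: T^2 -> T removes one layer of nesting.
Starting at depth 3 (i.e., T^3(X)), we need to reach T(X).
Number of mu applications = 3 - 1 = 2

2


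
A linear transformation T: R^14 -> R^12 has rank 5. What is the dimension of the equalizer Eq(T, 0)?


The equalizer of f and the zero map is ker(f).
By the rank-nullity theorem: dim(ker(f)) = dim(domain) - rank(f).
dim(ker(f)) = 14 - 5 = 9

9


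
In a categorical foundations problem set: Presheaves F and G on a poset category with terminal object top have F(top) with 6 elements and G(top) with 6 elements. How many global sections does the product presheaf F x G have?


Global sections of a presheaf on a poset with terminal top satisfy
Gamma(H) ~ H(top). Presheaves admit pointwise products, so
(F x G)(top) = F(top) x G(top) (Cartesian product).
|Gamma(F x G)| = |F(top)| * |G(top)| = 6 * 6 = 36.

36


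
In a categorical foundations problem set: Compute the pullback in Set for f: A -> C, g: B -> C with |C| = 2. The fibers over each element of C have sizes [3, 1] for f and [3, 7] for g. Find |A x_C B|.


The pullback A x_C B consists of pairs (a, b) with f(a) = g(b).
For each element c in C, the fiber product has |f^-1(c)| * |g^-1(c)| elements.
Summing over C: 3 * 3 + 1 * 7
= 9 + 7 = 16

16


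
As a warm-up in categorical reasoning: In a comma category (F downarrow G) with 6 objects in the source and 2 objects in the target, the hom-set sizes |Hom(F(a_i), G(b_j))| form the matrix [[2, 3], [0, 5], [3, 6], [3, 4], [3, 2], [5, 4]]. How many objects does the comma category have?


Objects of (F downarrow G) are triples (a, b, h: F(a)->G(b)).
The count equals the sum of all entries in the hom-matrix.
sum(row 0) = 5
sum(row 1) = 5
sum(row 2) = 9
sum(row 3) = 7
sum(row 4) = 5
sum(row 5) = 9
Grand total = 40

40


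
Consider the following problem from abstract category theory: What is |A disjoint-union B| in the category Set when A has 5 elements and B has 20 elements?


In Set, the coproduct A + B is the disjoint union.
|A + B| = |A| + |B| = 5 + 20 = 25

25


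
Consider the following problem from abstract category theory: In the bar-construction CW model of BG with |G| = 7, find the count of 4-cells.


In the bar-construction CW model of BG, the n-cells are indexed by
n-tuples [g_1|...|g_n] of non-identity elements of G (degenerate
simplices with some g_i = e do not contribute cells), so there are
(|G| - 1)^n n-cells.
For dim = 4 with |G| = 7:
cells = (7 - 1)^4 = 6^4 = 1296

1296


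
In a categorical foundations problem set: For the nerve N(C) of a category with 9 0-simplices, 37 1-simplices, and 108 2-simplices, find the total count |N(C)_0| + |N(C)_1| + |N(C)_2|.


The 2-skeleton of the nerve N(C) consists of simplices in dimensions 0, 1, 2:
  |N(C)_0| = 9 (objects)
  |N(C)_1| = 37 (morphisms)
  |N(C)_2| = 108 (composable pairs)
Total = 9 + 37 + 108 = 154

154


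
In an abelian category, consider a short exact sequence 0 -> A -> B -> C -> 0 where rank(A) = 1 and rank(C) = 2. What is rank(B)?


For a short exact sequence 0 -> A -> B -> C -> 0,
rank is additive: rank(B) = rank(A) + rank(C).
rank(B) = 1 + 2 = 3

3


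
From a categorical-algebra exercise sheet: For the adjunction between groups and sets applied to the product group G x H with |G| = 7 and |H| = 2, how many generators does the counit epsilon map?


The counit epsilon_K: F(U(K)) -> K of the Free-Forgetful adjunction
maps |K| generators of F(U(K)) into K. For K = G x H (the product group),
|G x H| = |G| * |H|.
Total generators mapped = 7 * 2 = 14.

14


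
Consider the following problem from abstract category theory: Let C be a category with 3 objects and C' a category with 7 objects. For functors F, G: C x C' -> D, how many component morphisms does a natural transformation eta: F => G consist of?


A natural transformation eta: F => G assigns one component morphism per
object of the domain category.
The domain is the product category C x C', so
|Ob(C x C')| = |Ob(C)| * |Ob(C')| = 3 * 7 = 21.
Therefore eta has 21 component morphisms.

21


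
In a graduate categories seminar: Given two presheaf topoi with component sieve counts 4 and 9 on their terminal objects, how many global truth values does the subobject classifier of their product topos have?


In a product of presheaf topoi E_1 x E_2, the subobject classifier
is Omega = Omega_1 x Omega_2 (componentwise), so
|Omega(top)| = |Omega_1(top_1)| * |Omega_2(top_2)|.
= 4 * 9 = 36.

36


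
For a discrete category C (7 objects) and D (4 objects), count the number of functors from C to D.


A functor from a discrete category C to D is determined by
where each object maps. Each of the 7 objects of C can map
to any of the 4 objects of D independently.
Number of functors = 4^7 = 16384

16384


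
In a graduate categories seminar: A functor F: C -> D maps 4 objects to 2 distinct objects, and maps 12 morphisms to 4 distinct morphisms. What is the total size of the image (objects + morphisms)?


The image of F consists of distinct objects and distinct morphisms.
|Im(F)| on objects = 2
|Im(F)| on morphisms = 4
Total image cardinality = 2 + 4 = 6

6


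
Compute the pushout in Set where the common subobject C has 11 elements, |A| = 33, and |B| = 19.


The pushout A +_C B identifies the images of C in A and B.
|A +_C B| = |A| + |B| - |C| (for injections).
= 33 + 19 - 11 = 41

41


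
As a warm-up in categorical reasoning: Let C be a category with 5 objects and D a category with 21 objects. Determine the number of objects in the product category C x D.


The product category C x D has objects that are pairs (c, d).
Number of pairs = |Ob(C)| * |Ob(D)| = 5 * 21 = 105

105


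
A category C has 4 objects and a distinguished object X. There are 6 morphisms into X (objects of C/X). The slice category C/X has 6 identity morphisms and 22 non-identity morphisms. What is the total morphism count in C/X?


In the slice category C/X, objects are morphisms to X.
Identity morphisms: 6 (one per object of C/X).
Non-identity morphisms: 22.
Total = 6 + 22 = 28

28


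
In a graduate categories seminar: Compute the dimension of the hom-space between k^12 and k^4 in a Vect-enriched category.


In Vect-enriched categories, Hom(k^n, k^m) is the space of m x n matrices.
dim(Hom(k^12, k^4)) = 4 * 12 = 48

48


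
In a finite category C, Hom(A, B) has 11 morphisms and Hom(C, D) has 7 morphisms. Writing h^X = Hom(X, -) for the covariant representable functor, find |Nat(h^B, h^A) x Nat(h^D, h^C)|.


By the Yoneda lemma, Nat(h^B, h^A) is isomorphic to Hom(A, B),
so |Nat(h^B, h^A)| = |Hom(A, B)| and |Nat(h^D, h^C)| = |Hom(C, D)|.
|Hom(A, B)| = 11, |Hom(C, D)| = 7.
|Nat(h^B, h^A) x Nat(h^D, h^C)| = 11 * 7 = 77

77


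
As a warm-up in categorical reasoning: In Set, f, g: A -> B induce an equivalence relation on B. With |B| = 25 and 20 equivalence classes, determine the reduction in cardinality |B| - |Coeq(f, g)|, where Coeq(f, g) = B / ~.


The coequalizer Coeq(f, g) = B / ~ has one element per equivalence class.
|B| = 25, |Coeq(f, g)| = 20.
|B| - |Coeq(f, g)| = 25 - 20 = 5.

5


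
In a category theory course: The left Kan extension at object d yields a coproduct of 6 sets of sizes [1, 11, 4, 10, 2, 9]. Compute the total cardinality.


Pointwise, the left Kan extension (Lan_F H)(d) is the colimit, indexed
by the comma category (F downarrow d), of H composed with the
projection (F downarrow d) -> C. Here that colimit is given
as a coproduct (disjoint union) of sets, so its cardinality is the
sum of the sizes of the summands.
Coproduct of sets with sizes: 1 + 11 + 4 + 10 + 2 + 9
= 37

37


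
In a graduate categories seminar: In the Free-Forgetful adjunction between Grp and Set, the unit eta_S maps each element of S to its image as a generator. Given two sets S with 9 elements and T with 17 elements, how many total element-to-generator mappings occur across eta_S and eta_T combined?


The unit eta_X: X -> U(F(X)) of the Free-Forgetful adjunction
maps each element of X to a generator of F(X). For X = S + T (disjoint
union in Set), |S + T| = |S| + |T|.
Total mappings = 9 + 17 = 26.

26


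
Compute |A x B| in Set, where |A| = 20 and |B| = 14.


In Set, the product A x B is the Cartesian product.
By the universal property, |A x B| = |A| * |B|.
|A x B| = 20 * 14 = 280

280


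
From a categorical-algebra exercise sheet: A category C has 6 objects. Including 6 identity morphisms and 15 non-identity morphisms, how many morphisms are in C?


Each object has an identity morphism, giving 6 identities.
Adding the 15 non-identity morphisms:
Total = 6 + 15 = 21

21


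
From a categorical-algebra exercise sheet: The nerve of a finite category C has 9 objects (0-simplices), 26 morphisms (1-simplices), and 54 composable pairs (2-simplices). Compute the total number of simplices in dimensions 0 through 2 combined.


The 2-skeleton of the nerve N(C) consists of simplices in dimensions 0, 1, 2:
  |N(C)_0| = 9 (objects)
  |N(C)_1| = 26 (morphisms)
  |N(C)_2| = 54 (composable pairs)
Total = 9 + 26 + 54 = 89

89


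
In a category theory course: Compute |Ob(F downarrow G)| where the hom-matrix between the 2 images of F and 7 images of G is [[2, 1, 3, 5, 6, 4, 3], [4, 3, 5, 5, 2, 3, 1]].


Objects of (F downarrow G) are triples (a, b, h: F(a)->G(b)).
The count equals the sum of all entries in the hom-matrix.
sum(row 0) = 24
sum(row 1) = 23
Grand total = 47

47


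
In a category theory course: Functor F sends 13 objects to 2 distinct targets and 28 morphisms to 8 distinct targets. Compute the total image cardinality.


The image of F consists of distinct objects and distinct morphisms.
|Im(F)| on objects = 2
|Im(F)| on morphisms = 8
Total image cardinality = 2 + 8 = 10

10


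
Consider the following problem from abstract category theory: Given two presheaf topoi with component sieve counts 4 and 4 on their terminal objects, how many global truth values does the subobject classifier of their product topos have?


In a product of presheaf topoi E_1 x E_2, the subobject classifier
is Omega = Omega_1 x Omega_2 (componentwise), so
|Omega(top)| = |Omega_1(top_1)| * |Omega_2(top_2)|.
= 4 * 4 = 16.

16


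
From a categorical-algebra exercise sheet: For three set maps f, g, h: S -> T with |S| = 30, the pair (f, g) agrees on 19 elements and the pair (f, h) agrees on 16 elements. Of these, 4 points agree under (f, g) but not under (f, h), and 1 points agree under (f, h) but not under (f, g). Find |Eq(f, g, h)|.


Eq(f, g, h) is the triple-agreement set: points in S where all three
maps take the same value. Using inclusion-exclusion on the pairwise data:
Pair (f, g) agrees on 19 points; pair (f, h) on 16 points.
Points agreeing under (f, g) but not (f, h) = 4; under (f, h) but not (f, g) = 1.
Triple-agreement = agreement-in-(f, g) minus points that agree under (f, g) but not (f, h):
|Eq(f, g, h)| = 19 - 4 = 15
(cross-check via (f, h): 16 - 1 = 15.)

15


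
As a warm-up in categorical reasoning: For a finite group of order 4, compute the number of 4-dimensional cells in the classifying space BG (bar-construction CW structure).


In the bar-construction CW model of BG, the n-cells are indexed by
n-tuples [g_1|...|g_n] of non-identity elements of G (degenerate
simplices with some g_i = e do not contribute cells), so there are
(|G| - 1)^n n-cells.
For dim = 4 with |G| = 4:
cells = (4 - 1)^4 = 3^4 = 81

81


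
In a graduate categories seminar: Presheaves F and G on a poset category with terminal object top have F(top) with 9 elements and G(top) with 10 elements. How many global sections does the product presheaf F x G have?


Global sections of a presheaf on a poset with terminal top satisfy
Gamma(H) ~ H(top). Presheaves admit pointwise products, so
(F x G)(top) = F(top) x G(top) (Cartesian product).
|Gamma(F x G)| = |F(top)| * |G(top)| = 9 * 10 = 90.

90


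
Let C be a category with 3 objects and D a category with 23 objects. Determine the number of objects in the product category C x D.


The product category C x D has objects that are pairs (c, d).
Number of pairs = |Ob(C)| * |Ob(D)| = 3 * 23 = 69

69


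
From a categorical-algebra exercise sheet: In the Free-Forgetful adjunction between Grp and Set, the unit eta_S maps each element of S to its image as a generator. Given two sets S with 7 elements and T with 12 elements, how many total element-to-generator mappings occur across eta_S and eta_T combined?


The unit eta_X: X -> U(F(X)) of the Free-Forgetful adjunction
maps each element of X to a generator of F(X). For X = S + T (disjoint
union in Set), |S + T| = |S| + |T|.
Total mappings = 7 + 12 = 19.

19


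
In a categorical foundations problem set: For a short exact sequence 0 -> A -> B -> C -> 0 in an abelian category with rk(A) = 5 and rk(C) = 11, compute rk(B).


For a short exact sequence 0 -> A -> B -> C -> 0,
rank is additive: rank(B) = rank(A) + rank(C).
rank(B) = 5 + 11 = 16

16


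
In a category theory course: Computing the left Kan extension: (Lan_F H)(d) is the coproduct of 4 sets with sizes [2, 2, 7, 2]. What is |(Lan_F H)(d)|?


Pointwise, the left Kan extension (Lan_F H)(d) is the colimit, indexed
by the comma category (F downarrow d), of H composed with the
projection (F downarrow d) -> C. Here that colimit is given
as a coproduct (disjoint union) of sets, so its cardinality is the
sum of the sizes of the summands.
Coproduct of sets with sizes: 2 + 2 + 7 + 2
= 13

13


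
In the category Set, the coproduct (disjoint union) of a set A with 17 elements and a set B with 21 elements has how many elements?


In Set, the coproduct A + B is the disjoint union.
|A + B| = |A| + |B| = 17 + 21 = 38

38


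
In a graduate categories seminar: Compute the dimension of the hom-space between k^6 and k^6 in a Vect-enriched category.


In Vect-enriched categories, Hom(k^n, k^m) is the space of m x n matrices.
dim(Hom(k^6, k^6)) = 6 * 6 = 36

36


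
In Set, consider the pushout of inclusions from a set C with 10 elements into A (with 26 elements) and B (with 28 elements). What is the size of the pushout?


The pushout A +_C B identifies the images of C in A and B.
|A +_C B| = |A| + |B| - |C| (for injections).
= 26 + 28 - 10 = 44

44


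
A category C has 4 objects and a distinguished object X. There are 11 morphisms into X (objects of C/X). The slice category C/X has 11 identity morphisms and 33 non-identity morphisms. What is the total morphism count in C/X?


In the slice category C/X, objects are morphisms to X.
Identity morphisms: 11 (one per object of C/X).
Non-identity morphisms: 33.
Total = 11 + 33 = 44

44


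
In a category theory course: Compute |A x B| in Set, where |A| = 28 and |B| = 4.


In Set, the product A x B is the Cartesian product.
By the universal property, |A x B| = |A| * |B|.
|A x B| = 28 * 4 = 112

112


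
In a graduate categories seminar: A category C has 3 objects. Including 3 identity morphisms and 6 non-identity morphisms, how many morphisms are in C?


Each object has an identity morphism, giving 3 identities.
Adding the 6 non-identity morphisms:
Total = 3 + 6 = 9

9


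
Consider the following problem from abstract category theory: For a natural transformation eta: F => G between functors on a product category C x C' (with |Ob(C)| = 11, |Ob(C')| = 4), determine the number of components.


A natural transformation eta: F => G assigns one component morphism per
object of the domain category.
The domain is the product category C x C', so
|Ob(C x C')| = |Ob(C)| * |Ob(C')| = 11 * 4 = 44.
Therefore eta has 44 component morphisms.

44


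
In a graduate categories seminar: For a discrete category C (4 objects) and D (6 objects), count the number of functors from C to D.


A functor from a discrete category C to D is determined by
where each object maps. Each of the 4 objects of C can map
to any of the 6 objects of D independently.
Number of functors = 6^4 = 1296

1296


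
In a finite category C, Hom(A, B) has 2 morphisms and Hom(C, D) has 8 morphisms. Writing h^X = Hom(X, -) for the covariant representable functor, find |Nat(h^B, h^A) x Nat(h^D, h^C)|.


By the Yoneda lemma, Nat(h^B, h^A) is isomorphic to Hom(A, B),
so |Nat(h^B, h^A)| = |Hom(A, B)| and |Nat(h^D, h^C)| = |Hom(C, D)|.
|Hom(A, B)| = 2, |Hom(C, D)| = 8.
|Nat(h^B, h^A) x Nat(h^D, h^C)| = 2 * 8 = 16

16


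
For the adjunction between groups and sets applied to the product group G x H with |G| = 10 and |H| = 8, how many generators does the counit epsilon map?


The counit epsilon_K: F(U(K)) -> K of the Free-Forgetful adjunction
maps |K| generators of F(U(K)) into K. For K = G x H (the product group),
|G x H| = |G| * |H|.
Total generators mapped = 10 * 8 = 80.

80


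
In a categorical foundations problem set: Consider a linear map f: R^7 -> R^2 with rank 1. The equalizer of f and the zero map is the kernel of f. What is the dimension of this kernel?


The equalizer of f and the zero map is ker(f).
By the rank-nullity theorem: dim(ker(f)) = dim(domain) - rank(f).
dim(ker(f)) = 7 - 1 = 6

6


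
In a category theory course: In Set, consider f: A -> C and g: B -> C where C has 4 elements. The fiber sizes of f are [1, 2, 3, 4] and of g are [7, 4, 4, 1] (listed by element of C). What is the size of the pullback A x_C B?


The pullback A x_C B consists of pairs (a, b) with f(a) = g(b).
For each element c in C, the fiber product has |f^-1(c)| * |g^-1(c)| elements.
Summing over C: 1 * 7 + 2 * 4 + 3 * 4 + 4 * 1
= 7 + 8 + 12 + 4 = 31

31


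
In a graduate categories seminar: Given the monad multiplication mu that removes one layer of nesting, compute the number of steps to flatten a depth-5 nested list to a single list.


Each application of mu: T^2 -> T removes one layer of nesting.
Starting at depth 5 (i.e., T^5(X)), we need to reach T(X).
Number of mu applications = 5 - 1 = 4

4


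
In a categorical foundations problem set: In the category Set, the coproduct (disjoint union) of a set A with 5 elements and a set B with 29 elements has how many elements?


In Set, the coproduct A + B is the disjoint union.
|A + B| = |A| + |B| = 5 + 29 = 34

34


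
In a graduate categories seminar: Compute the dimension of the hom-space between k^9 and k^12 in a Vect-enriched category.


In Vect-enriched categories, Hom(k^n, k^m) is the space of m x n matrices.
dim(Hom(k^9, k^12)) = 12 * 9 = 108

108


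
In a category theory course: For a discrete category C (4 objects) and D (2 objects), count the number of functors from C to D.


A functor from a discrete category C to D is determined by
where each object maps. Each of the 4 objects of C can map
to any of the 2 objects of D independently.
Number of functors = 2^4 = 16

16


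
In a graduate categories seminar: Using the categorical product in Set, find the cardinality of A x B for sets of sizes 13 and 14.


In Set, the product A x B is the Cartesian product.
By the universal property, |A x B| = |A| * |B|.
|A x B| = 13 * 14 = 182

182


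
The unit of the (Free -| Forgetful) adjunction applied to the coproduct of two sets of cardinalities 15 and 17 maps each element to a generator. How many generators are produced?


The unit eta_X: X -> U(F(X)) of the Free-Forgetful adjunction
maps each element of X to a generator of F(X). For X = S + T (disjoint
union in Set), |S + T| = |S| + |T|.
Total mappings = 15 + 17 = 32.

32


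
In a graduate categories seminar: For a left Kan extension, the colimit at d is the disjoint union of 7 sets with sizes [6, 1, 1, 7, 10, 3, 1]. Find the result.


Pointwise, the left Kan extension (Lan_F H)(d) is the colimit, indexed
by the comma category (F downarrow d), of H composed with the
projection (F downarrow d) -> C. Here that colimit is given
as a coproduct (disjoint union) of sets, so its cardinality is the
sum of the sizes of the summands.
Coproduct of sets with sizes: 6 + 1 + 1 + 7 + 10 + 3 + 1
= 29

29


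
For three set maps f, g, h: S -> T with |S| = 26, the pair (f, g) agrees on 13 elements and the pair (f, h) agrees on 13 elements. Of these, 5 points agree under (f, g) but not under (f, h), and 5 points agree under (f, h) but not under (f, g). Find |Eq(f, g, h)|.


Eq(f, g, h) is the triple-agreement set: points in S where all three
maps take the same value. Using inclusion-exclusion on the pairwise data:
Pair (f, g) agrees on 13 points; pair (f, h) on 13 points.
Points agreeing under (f, g) but not (f, h) = 5; under (f, h) but not (f, g) = 5.
Triple-agreement = agreement-in-(f, g) minus points that agree under (f, g) but not (f, h):
|Eq(f, g, h)| = 13 - 5 = 8
(cross-check via (f, h): 13 - 5 = 8.)

8


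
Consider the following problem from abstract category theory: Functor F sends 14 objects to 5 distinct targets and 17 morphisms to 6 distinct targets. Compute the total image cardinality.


The image of F consists of distinct objects and distinct morphisms.
|Im(F)| on objects = 5
|Im(F)| on morphisms = 6
Total image cardinality = 5 + 6 = 11

11


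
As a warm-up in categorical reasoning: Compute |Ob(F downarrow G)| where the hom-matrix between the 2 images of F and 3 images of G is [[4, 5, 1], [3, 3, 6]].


Objects of (F downarrow G) are triples (a, b, h: F(a)->G(b)).
The count equals the sum of all entries in the hom-matrix.
sum(row 0) = 10
sum(row 1) = 12
Grand total = 22

22


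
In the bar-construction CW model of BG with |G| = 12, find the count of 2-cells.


In the bar-construction CW model of BG, the n-cells are indexed by
n-tuples [g_1|...|g_n] of non-identity elements of G (degenerate
simplices with some g_i = e do not contribute cells), so there are
(|G| - 1)^n n-cells.
For dim = 2 with |G| = 12:
cells = (12 - 1)^2 = 11^2 = 121

121


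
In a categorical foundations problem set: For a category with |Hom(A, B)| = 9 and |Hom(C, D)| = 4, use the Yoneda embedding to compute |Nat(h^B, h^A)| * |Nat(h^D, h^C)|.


By the Yoneda lemma, Nat(h^B, h^A) is isomorphic to Hom(A, B),
so |Nat(h^B, h^A)| = |Hom(A, B)| and |Nat(h^D, h^C)| = |Hom(C, D)|.
|Hom(A, B)| = 9, |Hom(C, D)| = 4.
|Nat(h^B, h^A) x Nat(h^D, h^C)| = 9 * 4 = 36

36


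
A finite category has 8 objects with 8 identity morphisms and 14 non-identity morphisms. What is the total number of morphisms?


Each object has an identity morphism, giving 8 identities.
Adding the 14 non-identity morphisms:
Total = 8 + 14 = 22

22


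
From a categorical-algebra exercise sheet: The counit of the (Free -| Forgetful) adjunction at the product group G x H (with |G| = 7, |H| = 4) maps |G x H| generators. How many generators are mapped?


The counit epsilon_K: F(U(K)) -> K of the Free-Forgetful adjunction
maps |K| generators of F(U(K)) into K. For K = G x H (the product group),
|G x H| = |G| * |H|.
Total generators mapped = 7 * 4 = 28.

28


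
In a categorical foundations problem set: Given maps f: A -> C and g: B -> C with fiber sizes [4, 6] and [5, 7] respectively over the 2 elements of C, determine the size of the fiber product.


The pullback A x_C B consists of pairs (a, b) with f(a) = g(b).
For each element c in C, the fiber product has |f^-1(c)| * |g^-1(c)| elements.
Summing over C: 4 * 5 + 6 * 7
= 20 + 42 = 62

62


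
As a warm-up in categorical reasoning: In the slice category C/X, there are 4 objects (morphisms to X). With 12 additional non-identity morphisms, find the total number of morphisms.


In the slice category C/X, objects are morphisms to X.
Identity morphisms: 4 (one per object of C/X).
Non-identity morphisms: 12.
Total = 4 + 12 = 16

16


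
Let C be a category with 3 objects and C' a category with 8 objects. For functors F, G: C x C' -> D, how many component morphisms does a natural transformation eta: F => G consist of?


A natural transformation eta: F => G assigns one component morphism per
object of the domain category.
The domain is the product category C x C', so
|Ob(C x C')| = |Ob(C)| * |Ob(C')| = 3 * 8 = 24.
Therefore eta has 24 component morphisms.

24


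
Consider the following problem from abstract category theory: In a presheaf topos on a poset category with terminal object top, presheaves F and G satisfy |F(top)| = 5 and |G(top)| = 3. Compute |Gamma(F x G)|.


Global sections of a presheaf on a poset with terminal top satisfy
Gamma(H) ~ H(top). Presheaves admit pointwise products, so
(F x G)(top) = F(top) x G(top) (Cartesian product).
|Gamma(F x G)| = |F(top)| * |G(top)| = 5 * 3 = 15.

15


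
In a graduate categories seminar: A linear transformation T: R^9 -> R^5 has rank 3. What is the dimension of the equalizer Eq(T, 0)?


The equalizer of f and the zero map is ker(f).
By the rank-nullity theorem: dim(ker(f)) = dim(domain) - rank(f).
dim(ker(f)) = 9 - 3 = 6

6


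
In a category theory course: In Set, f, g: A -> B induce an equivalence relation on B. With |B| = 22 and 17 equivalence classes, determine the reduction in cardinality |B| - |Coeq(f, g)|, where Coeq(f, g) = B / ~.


The coequalizer Coeq(f, g) = B / ~ has one element per equivalence class.
|B| = 22, |Coeq(f, g)| = 17.
|B| - |Coeq(f, g)| = 22 - 17 = 5.

5


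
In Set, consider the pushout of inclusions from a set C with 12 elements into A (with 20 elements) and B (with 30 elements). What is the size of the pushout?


The pushout A +_C B identifies the images of C in A and B.
|A +_C B| = |A| + |B| - |C| (for injections).
= 20 + 30 - 12 = 38

38


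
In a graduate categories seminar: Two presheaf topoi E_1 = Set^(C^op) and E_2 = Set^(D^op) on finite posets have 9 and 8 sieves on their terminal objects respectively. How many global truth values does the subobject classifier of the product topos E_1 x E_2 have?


In a product of presheaf topoi E_1 x E_2, the subobject classifier
is Omega = Omega_1 x Omega_2 (componentwise), so
|Omega(top)| = |Omega_1(top_1)| * |Omega_2(top_2)|.
= 9 * 8 = 72.

72


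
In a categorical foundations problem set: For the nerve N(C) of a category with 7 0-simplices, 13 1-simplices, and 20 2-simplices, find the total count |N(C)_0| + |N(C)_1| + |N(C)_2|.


The 2-skeleton of the nerve N(C) consists of simplices in dimensions 0, 1, 2:
  |N(C)_0| = 7 (objects)
  |N(C)_1| = 13 (morphisms)
  |N(C)_2| = 20 (composable pairs)
Total = 7 + 13 + 20 = 40

40


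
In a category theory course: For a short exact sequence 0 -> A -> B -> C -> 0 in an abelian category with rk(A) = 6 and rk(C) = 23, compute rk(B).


For a short exact sequence 0 -> A -> B -> C -> 0,
rank is additive: rank(B) = rank(A) + rank(C).
rank(B) = 6 + 23 = 29

29


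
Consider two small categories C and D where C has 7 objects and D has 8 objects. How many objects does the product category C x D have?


The product category C x D has objects that are pairs (c, d).
Number of pairs = |Ob(C)| * |Ob(D)| = 7 * 8 = 56

56


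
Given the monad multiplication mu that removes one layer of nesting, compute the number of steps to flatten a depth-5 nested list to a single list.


Each application of mu: T^2 -> T removes one layer of nesting.
Starting at depth 5 (i.e., T^5(X)), we need to reach T(X).
Number of mu applications = 5 - 1 = 4

4


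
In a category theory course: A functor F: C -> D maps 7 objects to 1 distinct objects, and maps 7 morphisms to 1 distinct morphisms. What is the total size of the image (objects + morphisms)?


The image of F consists of distinct objects and distinct morphisms.
|Im(F)| on objects = 1
|Im(F)| on morphisms = 1
Total image cardinality = 1 + 1 = 2

2


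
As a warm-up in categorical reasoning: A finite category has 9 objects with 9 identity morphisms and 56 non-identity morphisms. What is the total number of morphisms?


Each object has an identity morphism, giving 9 identities.
Adding the 56 non-identity morphisms:
Total = 9 + 56 = 65

65


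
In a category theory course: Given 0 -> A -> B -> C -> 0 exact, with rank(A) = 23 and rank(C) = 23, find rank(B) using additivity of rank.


For a short exact sequence 0 -> A -> B -> C -> 0,
rank is additive: rank(B) = rank(A) + rank(C).
rank(B) = 23 + 23 = 46

46


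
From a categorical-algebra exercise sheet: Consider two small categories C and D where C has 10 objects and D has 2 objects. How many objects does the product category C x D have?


The product category C x D has objects that are pairs (c, d).
Number of pairs = |Ob(C)| * |Ob(D)| = 10 * 2 = 20

20


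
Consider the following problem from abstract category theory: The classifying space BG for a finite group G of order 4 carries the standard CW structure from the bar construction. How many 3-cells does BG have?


In the bar-construction CW model of BG, the n-cells are indexed by
n-tuples [g_1|...|g_n] of non-identity elements of G (degenerate
simplices with some g_i = e do not contribute cells), so there are
(|G| - 1)^n n-cells.
For dim = 3 with |G| = 4:
cells = (4 - 1)^3 = 3^3 = 27

27


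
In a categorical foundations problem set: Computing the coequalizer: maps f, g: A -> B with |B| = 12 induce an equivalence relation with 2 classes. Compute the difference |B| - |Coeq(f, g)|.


The coequalizer Coeq(f, g) = B / ~ has one element per equivalence class.
|B| = 12, |Coeq(f, g)| = 2.
|B| - |Coeq(f, g)| = 12 - 2 = 10.

10


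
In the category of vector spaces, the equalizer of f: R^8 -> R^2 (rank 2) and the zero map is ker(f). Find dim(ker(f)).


The equalizer of f and the zero map is ker(f).
By the rank-nullity theorem: dim(ker(f)) = dim(domain) - rank(f).
dim(ker(f)) = 8 - 2 = 6

6


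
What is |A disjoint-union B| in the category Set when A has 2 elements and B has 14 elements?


In Set, the coproduct A + B is the disjoint union.
|A + B| = |A| + |B| = 2 + 14 = 16

16


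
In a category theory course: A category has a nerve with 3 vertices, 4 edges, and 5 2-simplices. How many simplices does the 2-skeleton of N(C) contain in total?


The 2-skeleton of the nerve N(C) consists of simplices in dimensions 0, 1, 2:
  |N(C)_0| = 3 (objects)
  |N(C)_1| = 4 (morphisms)
  |N(C)_2| = 5 (composable pairs)
Total = 3 + 4 + 5 = 12

12


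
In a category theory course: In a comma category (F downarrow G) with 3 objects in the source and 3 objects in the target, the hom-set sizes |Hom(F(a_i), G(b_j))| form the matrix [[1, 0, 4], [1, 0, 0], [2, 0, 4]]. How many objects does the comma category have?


Objects of (F downarrow G) are triples (a, b, h: F(a)->G(b)).
The count equals the sum of all entries in the hom-matrix.
sum(row 0) = 5
sum(row 1) = 1
sum(row 2) = 6
Grand total = 12

12


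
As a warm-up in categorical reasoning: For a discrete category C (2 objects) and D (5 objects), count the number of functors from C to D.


A functor from a discrete category C to D is determined by
where each object maps. Each of the 2 objects of C can map
to any of the 5 objects of D independently.
Number of functors = 5^2 = 25

25
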